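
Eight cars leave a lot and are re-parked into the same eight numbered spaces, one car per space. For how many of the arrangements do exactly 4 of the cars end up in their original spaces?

630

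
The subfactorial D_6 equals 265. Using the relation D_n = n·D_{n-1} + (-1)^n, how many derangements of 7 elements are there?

D_7 = 7·265 - 1 = 1854.

1854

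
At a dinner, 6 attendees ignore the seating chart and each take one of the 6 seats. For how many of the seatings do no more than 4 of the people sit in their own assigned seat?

Sum C(6,i)·!(6-i) for i = 0..4:
  i=0: C(6,0)·!6 = 1·265 = 265
  i=1: C(6,1)·!5 = 6·44 = 264
  i=2: C(6,2)·!4 = 15·9 = 135
  i=3: C(6,3)·!3 = 20·2 = 40
  i=4: C(6,4)·!2 = 15·1 = 15
Total = 719.

719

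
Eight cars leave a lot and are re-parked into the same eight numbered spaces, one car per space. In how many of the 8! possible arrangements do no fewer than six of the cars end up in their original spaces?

29

# with exactly i fixed is C(8,i)·!(8-i); sum over i=6..8:
  i=6: C(8,6)·!2 = 28·1 = 28
  i=7: C(8,7)·!1 = 8·0 = 0
  i=8: C(8,8)·!0 = 1·1 = 1
Total = 29.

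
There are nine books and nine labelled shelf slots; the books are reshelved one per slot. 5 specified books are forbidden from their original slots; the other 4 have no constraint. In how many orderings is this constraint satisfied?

205056

Let A_j be the event that the j-th constrained one is fixed. By inclusion-exclusion over the 5 events:
Σ_{j=0}^{5} (-1)^j C(5,j)(9-j)!
= C(5,0)·9! - C(5,1)·8! + C(5,2)·7! - C(5,3)·6! + C(5,4)·5! - C(5,5)·4!
= 362880 - 201600 + 50400 - 7200 + 600 - 24
= 205056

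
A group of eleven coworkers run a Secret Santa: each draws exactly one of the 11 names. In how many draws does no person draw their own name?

14684570

By inclusion-exclusion, !11 = Σ (-1)^k · 11!/k! for k=0..11
= 11! - 11!/1! + 11!/2! - 11!/3! + 11!/4! - 11!/5! + 11!/6! - 11!/7! + 11!/8! - 11!/9! + 11!/10! - 11!/11!
= 39916800 - 39916800 + 19958400 - 6652800 + 1663200 - 332640 + 55440 - 7920 + 990 - 110 + 11 - 1
= 14684570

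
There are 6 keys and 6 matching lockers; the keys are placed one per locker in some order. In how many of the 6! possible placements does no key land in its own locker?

Recurrence: !6 = 6·!5 + (-1)^6.
!6 = 6·44 + 1 = 265

265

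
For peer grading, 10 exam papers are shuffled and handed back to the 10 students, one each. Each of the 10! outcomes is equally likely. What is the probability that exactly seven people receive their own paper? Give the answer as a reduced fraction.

1/15120

Favorable outcomes: C(10,7)·!3 = 120·2 = 240.
Total outcomes: 10! = 3628800.
Probability = 240/3628800 = 1/15120.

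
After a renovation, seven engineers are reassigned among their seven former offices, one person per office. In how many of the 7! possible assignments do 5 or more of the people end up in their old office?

22

# with exactly i fixed is C(7,i)·!(7-i); sum over i=5..7:
  i=5: C(7,5)·!2 = 21·1 = 21
  i=6: C(7,6)·!1 = 7·0 = 0
  i=7: C(7,7)·!0 = 1·1 = 1
Total = 22.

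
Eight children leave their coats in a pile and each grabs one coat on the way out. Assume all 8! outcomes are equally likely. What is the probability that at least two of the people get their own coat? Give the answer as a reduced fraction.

2131/8064

Favorable outcomes: Σ_{i≥2} C(8,i)·!(8-i) = 28·265 + 56·44 + 70·9 + 56·2 + 28·1 + 8·0 + 1·1 = 10655.
Total outcomes: 8! = 40320.
Probability = 10655/40320 = 2131/8064.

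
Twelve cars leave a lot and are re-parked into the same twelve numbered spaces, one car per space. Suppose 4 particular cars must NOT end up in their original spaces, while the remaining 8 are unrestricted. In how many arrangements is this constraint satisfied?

339696000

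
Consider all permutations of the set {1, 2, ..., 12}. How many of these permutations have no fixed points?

176214841

The subfactorial !12 = [12!/e] (nearest integer).
12! = 479001600, and 479001600/e ≈ 176214840.93, so !12 = 176214841.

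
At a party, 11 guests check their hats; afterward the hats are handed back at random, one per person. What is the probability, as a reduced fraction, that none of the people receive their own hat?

Favorable outcomes: !11 = 14684570.
Total outcomes: 11! = 39916800.
Probability = 14684570/39916800 = 1468457/3991680.

1468457/3991680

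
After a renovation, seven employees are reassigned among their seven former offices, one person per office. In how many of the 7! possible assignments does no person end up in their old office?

1854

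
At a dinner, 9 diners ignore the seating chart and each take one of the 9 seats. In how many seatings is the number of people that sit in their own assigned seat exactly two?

Pick the 2 fixed positions: C(9,2) = 36 ways.
The other 7 form a derangement: !7 = 1854.
Total: 36 × 1854 = 66744.

66744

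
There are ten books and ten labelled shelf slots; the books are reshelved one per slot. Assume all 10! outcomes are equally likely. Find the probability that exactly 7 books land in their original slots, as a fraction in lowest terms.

Favorable outcomes: C(10,7)·!3 = 120·2 = 240.
Total outcomes: 10! = 3628800.
Probability = 240/3628800 = 1/15120.

1/15120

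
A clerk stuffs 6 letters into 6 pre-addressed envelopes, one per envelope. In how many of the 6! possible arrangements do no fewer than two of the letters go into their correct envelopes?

191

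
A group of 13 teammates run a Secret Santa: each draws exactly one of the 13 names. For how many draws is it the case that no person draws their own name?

2290792932

Recurrence: !13 = 13·!12 + (-1)^13.
!13 = 13·176214841 - 1 = 2290792932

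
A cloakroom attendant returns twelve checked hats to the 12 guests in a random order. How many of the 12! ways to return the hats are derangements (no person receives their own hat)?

176214841

Use !n = n·!(n-1) + (-1)^n.
!12 = 12·14684570 + 1 = 176214841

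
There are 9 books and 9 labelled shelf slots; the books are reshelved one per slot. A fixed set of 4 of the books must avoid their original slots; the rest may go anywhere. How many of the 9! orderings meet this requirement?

229080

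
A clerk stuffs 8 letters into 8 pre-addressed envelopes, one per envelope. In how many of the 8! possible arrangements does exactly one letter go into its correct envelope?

Choose which one of the 8 is fixed: C(8,1) = 8.
The other 7 form a derangement: !7 = 1854.
Total: 8 × 1854 = 14832.

14832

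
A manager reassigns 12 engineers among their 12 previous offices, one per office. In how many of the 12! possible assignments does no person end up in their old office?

176214841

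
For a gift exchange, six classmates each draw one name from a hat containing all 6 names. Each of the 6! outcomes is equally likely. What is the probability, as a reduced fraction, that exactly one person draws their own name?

Favorable outcomes: C(6,1)·!5 = 6·44 = 264.
Total outcomes: 6! = 720.
Probability = 264/720 = 11/30.

11/30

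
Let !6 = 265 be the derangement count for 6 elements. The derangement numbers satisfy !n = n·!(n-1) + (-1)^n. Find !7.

!7 = 7·265 - 1 = 1854.

1854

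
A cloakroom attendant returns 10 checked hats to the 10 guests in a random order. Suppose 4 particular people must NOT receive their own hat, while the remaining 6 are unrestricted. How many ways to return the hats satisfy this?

2399760

Let A_j be the event that the j-th constrained one is fixed. By inclusion-exclusion over the 4 events:
Σ_{j=0}^{4} (-1)^j C(4,j)(10-j)!
= C(4,0)·10! - C(4,1)·9! + C(4,2)·8! - C(4,3)·7! + C(4,4)·6!
= 3628800 - 1451520 + 241920 - 20160 + 720
= 2399760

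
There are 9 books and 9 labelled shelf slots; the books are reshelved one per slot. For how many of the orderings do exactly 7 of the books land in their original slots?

Choose which 7 of the 9 are fixed: C(9,7) = 36.
The other 2 form a derangement: !2 = 1.
Total: 36 × 1 = 36.

36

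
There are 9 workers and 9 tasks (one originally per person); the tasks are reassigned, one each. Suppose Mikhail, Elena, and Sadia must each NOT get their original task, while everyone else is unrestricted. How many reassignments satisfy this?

256320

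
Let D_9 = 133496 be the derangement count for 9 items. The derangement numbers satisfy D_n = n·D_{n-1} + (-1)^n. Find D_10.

1334961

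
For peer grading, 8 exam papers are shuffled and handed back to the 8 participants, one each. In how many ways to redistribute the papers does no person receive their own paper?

!8 is the nearest integer to 8!/e.
8! = 40320, and 40320/e ≈ 14832.90, so !8 = 14833.

14833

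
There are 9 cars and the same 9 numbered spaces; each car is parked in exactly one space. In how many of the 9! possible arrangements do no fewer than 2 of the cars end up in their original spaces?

95887

Sum C(9,i)·!(9-i) for i = 2..9:
  i=2: C(9,2)·!7 = 36·1854 = 66744
  i=3: C(9,3)·!6 = 84·265 = 22260
  i=4: C(9,4)·!5 = 126·44 = 5544
  i=5: C(9,5)·!4 = 126·9 = 1134
  i=6: C(9,6)·!3 = 84·2 = 168
  i=7: C(9,7)·!2 = 36·1 = 36
  i=8: C(9,8)·!1 = 9·0 = 0
  i=9: C(9,9)·!0 = 1·1 = 1
Total = 95887.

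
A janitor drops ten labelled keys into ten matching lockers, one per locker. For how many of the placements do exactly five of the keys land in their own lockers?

11088

Pick the 5 fixed positions: C(10,5) = 252 ways.
The remaining 5 must be deranged: !5 = 44.
Total: 252 × 44 = 11088.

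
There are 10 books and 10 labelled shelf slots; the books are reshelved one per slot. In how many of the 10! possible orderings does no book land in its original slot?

1334961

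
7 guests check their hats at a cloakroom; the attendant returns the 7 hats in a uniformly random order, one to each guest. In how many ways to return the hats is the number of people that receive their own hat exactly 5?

21

Pick the 5 fixed positions: C(7,5) = 21 ways.
The remaining 2 must be deranged: !2 = 1.
Total: 21 × 1 = 21.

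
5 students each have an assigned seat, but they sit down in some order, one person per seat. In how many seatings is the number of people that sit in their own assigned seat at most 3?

119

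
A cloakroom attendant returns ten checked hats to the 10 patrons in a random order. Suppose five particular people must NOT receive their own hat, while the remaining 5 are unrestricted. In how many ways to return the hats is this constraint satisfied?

2170680

Inclusion-exclusion on the 5 forbidden self-matches:
Σ_{j=0}^{5} (-1)^j C(5,j)(10-j)!
= C(5,0)·10! - C(5,1)·9! + C(5,2)·8! - C(5,3)·7! + C(5,4)·6! - C(5,5)·5!
= 3628800 - 1814400 + 403200 - 50400 + 3600 - 120
= 2170680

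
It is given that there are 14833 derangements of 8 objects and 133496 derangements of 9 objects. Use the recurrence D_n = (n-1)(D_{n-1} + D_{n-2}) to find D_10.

1334961

D_10 = (10-1)·(D_9 + D_8) = 9·(133496 + 14833) = 9·148329 = 1334961.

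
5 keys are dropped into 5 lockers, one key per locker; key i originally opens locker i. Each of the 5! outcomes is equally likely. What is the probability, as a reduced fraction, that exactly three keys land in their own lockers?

1/12

Favorable outcomes: C(5,3)·!2 = 10·1 = 10.
Total outcomes: 5! = 120.
Probability = 10/120 = 1/12.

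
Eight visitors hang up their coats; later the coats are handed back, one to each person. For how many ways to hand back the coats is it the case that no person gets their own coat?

Recurrence: !8 = 7·(!7 + !6).
!8 = 7·(1854 + 265) = 7·2119 = 14833

14833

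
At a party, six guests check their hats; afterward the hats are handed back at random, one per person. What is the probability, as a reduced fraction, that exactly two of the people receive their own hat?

3/16

Favorable outcomes: C(6,2)·!4 = 15·9 = 135.
Total outcomes: 6! = 720.
Probability = 135/720 = 3/16.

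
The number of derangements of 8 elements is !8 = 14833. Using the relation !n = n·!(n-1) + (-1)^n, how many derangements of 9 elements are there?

!9 = 9·14833 - 1 = 133496.

133496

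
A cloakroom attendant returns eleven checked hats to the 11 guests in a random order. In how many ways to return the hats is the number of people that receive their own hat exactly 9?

Choose which 9 of the 11 are fixed: C(11,9) = 55.
The remaining 2 must be deranged: !2 = 1.
Total: 55 × 1 = 55.

55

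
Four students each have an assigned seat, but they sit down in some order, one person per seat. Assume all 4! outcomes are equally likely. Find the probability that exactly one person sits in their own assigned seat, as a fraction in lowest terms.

1/3

Favorable outcomes: C(4,1)·!3 = 4·2 = 8.
Total outcomes: 4! = 24.
Probability = 8/24 = 1/3.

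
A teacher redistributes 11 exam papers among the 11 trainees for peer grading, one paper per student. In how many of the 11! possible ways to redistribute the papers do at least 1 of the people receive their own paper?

25232230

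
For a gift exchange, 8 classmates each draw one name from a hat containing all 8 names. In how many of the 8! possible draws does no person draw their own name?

14833

Recurrence: !8 = 8·!7 + (-1)^8.
!8 = 8·1854 + 1 = 14833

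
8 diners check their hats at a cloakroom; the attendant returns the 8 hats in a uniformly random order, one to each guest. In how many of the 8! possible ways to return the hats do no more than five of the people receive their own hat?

40291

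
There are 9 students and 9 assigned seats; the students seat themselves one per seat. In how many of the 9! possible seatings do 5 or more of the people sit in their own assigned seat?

1339

# with exactly i fixed is C(9,i)·!(9-i); sum over i=5..9:
  i=5: C(9,5)·!4 = 126·9 = 1134
  i=6: C(9,6)·!3 = 84·2 = 168
  i=7: C(9,7)·!2 = 36·1 = 36
  i=8: C(9,8)·!1 = 9·0 = 0
  i=9: C(9,9)·!0 = 1·1 = 1
Total = 1339.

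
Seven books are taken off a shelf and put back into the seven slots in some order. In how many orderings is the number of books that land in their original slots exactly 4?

70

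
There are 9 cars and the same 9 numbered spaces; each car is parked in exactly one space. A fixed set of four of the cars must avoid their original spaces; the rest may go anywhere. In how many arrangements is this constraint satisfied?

Let A_j be the event that the j-th constrained one is fixed. By inclusion-exclusion over the 4 events:
Σ_{j=0}^{4} (-1)^j C(4,j)(9-j)!
= C(4,0)·9! - C(4,1)·8! + C(4,2)·7! - C(4,3)·6! + C(4,4)·5!
= 362880 - 161280 + 30240 - 2880 + 120
= 229080

229080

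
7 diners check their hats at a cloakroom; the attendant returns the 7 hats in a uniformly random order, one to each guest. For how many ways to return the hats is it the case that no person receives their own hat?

1854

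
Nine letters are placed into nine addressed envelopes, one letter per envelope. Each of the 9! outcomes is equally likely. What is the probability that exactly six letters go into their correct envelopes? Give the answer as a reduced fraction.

1/2160

Favorable outcomes: C(9,6)·!3 = 84·2 = 168.
Total outcomes: 9! = 362880.
Probability = 168/362880 = 1/2160.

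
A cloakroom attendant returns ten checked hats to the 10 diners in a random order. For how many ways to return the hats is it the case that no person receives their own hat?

1334961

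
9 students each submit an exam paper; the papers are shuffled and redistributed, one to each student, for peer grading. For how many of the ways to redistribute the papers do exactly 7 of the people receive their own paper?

36

Pick the 7 fixed positions: C(9,7) = 36 ways.
The remaining 2 must be deranged: !2 = 1.
Total: 36 × 1 = 36.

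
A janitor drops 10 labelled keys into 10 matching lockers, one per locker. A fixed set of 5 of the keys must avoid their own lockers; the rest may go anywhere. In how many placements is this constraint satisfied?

Let A_j be the event that the j-th constrained one is fixed. By inclusion-exclusion over the 5 events:
Σ_{j=0}^{5} (-1)^j C(5,j)(10-j)!
= C(5,0)·10! - C(5,1)·9! + C(5,2)·8! - C(5,3)·7! + C(5,4)·6! - C(5,5)·5!
= 3628800 - 1814400 + 403200 - 50400 + 3600 - 120
= 2170680

2170680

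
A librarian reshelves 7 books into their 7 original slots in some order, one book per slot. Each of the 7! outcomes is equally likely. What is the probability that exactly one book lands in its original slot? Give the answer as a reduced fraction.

53/144

Favorable outcomes: C(7,1)·!6 = 7·265 = 1855.
Total outcomes: 7! = 5040.
Probability = 1855/5040 = 53/144.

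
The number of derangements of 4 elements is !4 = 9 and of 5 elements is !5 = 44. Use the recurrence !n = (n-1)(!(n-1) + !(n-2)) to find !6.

265

!6 = (6-1)·(!5 + !4) = 5·(44 + 9) = 5·53 = 265.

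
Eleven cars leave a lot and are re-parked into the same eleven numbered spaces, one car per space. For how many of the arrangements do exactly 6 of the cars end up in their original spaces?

20328

Choose which 6 of the 11 are fixed: C(11,6) = 462.
The remaining 5 must be deranged: !5 = 44.
Total: 462 × 44 = 20328.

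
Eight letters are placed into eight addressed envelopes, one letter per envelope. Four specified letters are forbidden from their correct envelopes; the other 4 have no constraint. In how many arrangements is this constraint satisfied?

Inclusion-exclusion on the 4 forbidden self-matches:
Σ_{j=0}^{4} (-1)^j C(4,j)(8-j)!
= C(4,0)·8! - C(4,1)·7! + C(4,2)·6! - C(4,3)·5! + C(4,4)·4!
= 40320 - 20160 + 4320 - 480 + 24
= 24024

24024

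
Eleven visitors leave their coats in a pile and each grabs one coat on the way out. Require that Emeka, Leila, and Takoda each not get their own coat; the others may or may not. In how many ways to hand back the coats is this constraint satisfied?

Inclusion-exclusion on the 3 forbidden self-matches:
Σ_{j=0}^{3} (-1)^j C(3,j)(11-j)!
= C(3,0)·11! - C(3,1)·10! + C(3,2)·9! - C(3,3)·8!
= 39916800 - 10886400 + 1088640 - 40320
= 30078720

30078720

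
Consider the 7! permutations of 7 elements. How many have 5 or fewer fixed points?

# with exactly i fixed is C(7,i)·!(7-i); sum over i=0..5:
  i=0: C(7,0)·!7 = 1·1854 = 1854
  i=1: C(7,1)·!6 = 7·265 = 1855
  i=2: C(7,2)·!5 = 21·44 = 924
  i=3: C(7,3)·!4 = 35·9 = 315
  i=4: C(7,4)·!3 = 35·2 = 70
  i=5: C(7,5)·!2 = 21·1 = 21
Total = 5039.

5039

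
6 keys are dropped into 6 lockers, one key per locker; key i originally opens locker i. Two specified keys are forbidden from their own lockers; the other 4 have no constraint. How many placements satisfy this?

504

Inclusion-exclusion on the 2 forbidden self-matches:
Σ_{j=0}^{2} (-1)^j C(2,j)(6-j)!
= C(2,0)·6! - C(2,1)·5! + C(2,2)·4!
= 720 - 240 + 24
= 504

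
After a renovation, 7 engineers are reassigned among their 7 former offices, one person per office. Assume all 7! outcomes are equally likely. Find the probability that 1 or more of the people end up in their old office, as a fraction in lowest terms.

177/280

Favorable outcomes: Σ_{i≥1} C(7,i)·!(7-i) = 7·265 + 21·44 + 35·9 + 35·2 + 21·1 + 7·0 + 1·1 = 3186.
Total outcomes: 7! = 5040.
Probability = 3186/5040 = 177/280.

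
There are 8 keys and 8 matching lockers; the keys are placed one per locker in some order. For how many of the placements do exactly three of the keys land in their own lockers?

2464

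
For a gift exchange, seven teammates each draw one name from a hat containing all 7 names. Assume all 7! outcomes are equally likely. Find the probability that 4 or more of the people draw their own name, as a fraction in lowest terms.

23/1260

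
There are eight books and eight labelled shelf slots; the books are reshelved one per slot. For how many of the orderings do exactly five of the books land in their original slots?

Pick the 5 fixed positions: C(8,5) = 56 ways.
The other 3 form a derangement: !3 = 2.
Total: 56 × 2 = 112.

112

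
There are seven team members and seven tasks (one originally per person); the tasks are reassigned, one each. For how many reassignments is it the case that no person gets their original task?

1854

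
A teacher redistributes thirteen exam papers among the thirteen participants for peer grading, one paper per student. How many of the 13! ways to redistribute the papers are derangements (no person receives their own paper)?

2290792932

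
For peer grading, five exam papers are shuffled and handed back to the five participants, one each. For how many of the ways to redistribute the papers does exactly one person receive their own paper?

Choose which one of the 5 is fixed: C(5,1) = 5.
The other 4 form a derangement: !4 = 9.
Total: 5 × 9 = 45.

45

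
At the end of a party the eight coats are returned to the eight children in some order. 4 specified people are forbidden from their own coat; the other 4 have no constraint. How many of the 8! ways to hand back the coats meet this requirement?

Inclusion-exclusion on the 4 forbidden self-matches:
Σ_{j=0}^{4} (-1)^j C(4,j)(8-j)!
= C(4,0)·8! - C(4,1)·7! + C(4,2)·6! - C(4,3)·5! + C(4,4)·4!
= 40320 - 20160 + 4320 - 480 + 24
= 24024

24024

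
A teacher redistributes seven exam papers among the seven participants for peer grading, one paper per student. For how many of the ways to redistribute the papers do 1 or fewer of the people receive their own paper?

Sum C(7,i)·!(7-i) for i = 0..1:
  i=0: C(7,0)·!7 = 1·1854 = 1854
  i=1: C(7,1)·!6 = 7·265 = 1855
Total = 3709.

3709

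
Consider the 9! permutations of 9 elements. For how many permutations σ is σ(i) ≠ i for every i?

133496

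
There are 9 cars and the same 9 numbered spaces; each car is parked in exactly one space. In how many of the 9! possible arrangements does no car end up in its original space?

The number of derangements of 9 is !9 = Σ_{k=0}^{9} (-1)^k·9!/k!
= 9! - 9!/1! + 9!/2! - 9!/3! + 9!/4! - 9!/5! + 9!/6! - 9!/7! + 9!/8! - 9!/9!
= 362880 - 362880 + 181440 - 60480 + 15120 - 3024 + 504 - 72 + 9 - 1
= 133496

133496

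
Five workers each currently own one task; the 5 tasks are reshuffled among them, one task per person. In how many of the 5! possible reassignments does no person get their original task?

44

Recurrence: !5 = 4·(!4 + !3).
!5 = 4·(9 + 2) = 4·11 = 44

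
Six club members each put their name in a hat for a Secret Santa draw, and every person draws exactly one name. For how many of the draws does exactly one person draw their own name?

264

Choose which one of the 6 is fixed: C(6,1) = 6.
The other 5 form a derangement: !5 = 44.
Total: 6 × 44 = 264.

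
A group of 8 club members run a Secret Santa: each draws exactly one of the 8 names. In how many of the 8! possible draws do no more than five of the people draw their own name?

40291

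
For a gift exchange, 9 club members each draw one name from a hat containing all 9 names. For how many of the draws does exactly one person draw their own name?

Choose which one of the 9 is fixed: C(9,1) = 9.
The remaining 8 must be deranged: !8 = 14833.
Total: 9 × 14833 = 133497.

133497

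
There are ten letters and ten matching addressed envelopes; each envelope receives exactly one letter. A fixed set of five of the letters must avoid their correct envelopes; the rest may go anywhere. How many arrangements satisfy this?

2170680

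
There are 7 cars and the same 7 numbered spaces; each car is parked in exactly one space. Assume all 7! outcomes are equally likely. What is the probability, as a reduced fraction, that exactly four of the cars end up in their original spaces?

Favorable outcomes: C(7,4)·!3 = 35·2 = 70.
Total outcomes: 7! = 5040.
Probability = 70/5040 = 1/72.

1/72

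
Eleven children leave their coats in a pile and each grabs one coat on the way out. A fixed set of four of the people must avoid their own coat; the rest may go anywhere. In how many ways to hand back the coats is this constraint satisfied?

Let A_j be the event that the j-th constrained one is fixed. By inclusion-exclusion over the 4 events:
Σ_{j=0}^{4} (-1)^j C(4,j)(11-j)!
= C(4,0)·11! - C(4,1)·10! + C(4,2)·9! - C(4,3)·8! + C(4,4)·7!
= 39916800 - 14515200 + 2177280 - 161280 + 5040
= 27422640

27422640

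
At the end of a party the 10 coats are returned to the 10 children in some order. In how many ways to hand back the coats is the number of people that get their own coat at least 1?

2293839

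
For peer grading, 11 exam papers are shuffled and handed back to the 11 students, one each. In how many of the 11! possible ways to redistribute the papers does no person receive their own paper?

14684570

!11 = 11! · Σ_{k=0}^{11} (-1)^k/k!
= 11! - 11!/1! + 11!/2! - 11!/3! + 11!/4! - 11!/5! + 11!/6! - 11!/7! + 11!/8! - 11!/9! + 11!/10! - 11!/11!
= 39916800 - 39916800 + 19958400 - 6652800 + 1663200 - 332640 + 55440 - 7920 + 990 - 110 + 11 - 1
= 14684570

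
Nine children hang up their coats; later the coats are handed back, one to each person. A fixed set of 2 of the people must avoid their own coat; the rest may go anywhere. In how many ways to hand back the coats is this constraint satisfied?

Inclusion-exclusion on the 2 forbidden self-matches:
Σ_{j=0}^{2} (-1)^j C(2,j)(9-j)!
= C(2,0)·9! - C(2,1)·8! + C(2,2)·7!
= 362880 - 80640 + 5040
= 287280

287280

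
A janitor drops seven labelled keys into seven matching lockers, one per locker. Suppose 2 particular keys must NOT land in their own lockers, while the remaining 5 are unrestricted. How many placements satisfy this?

Let A_j be the event that the j-th constrained one is fixed. By inclusion-exclusion over the 2 events:
Σ_{j=0}^{2} (-1)^j C(2,j)(7-j)!
= C(2,0)·7! - C(2,1)·6! + C(2,2)·5!
= 5040 - 1440 + 120
= 3720

3720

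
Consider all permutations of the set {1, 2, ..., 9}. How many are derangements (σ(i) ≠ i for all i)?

The number of derangements of 9 is !9 = Σ_{k=0}^{9} (-1)^k·9!/k!
= 9! - 9!/1! + 9!/2! - 9!/3! + 9!/4! - 9!/5! + 9!/6! - 9!/7! + 9!/8! - 9!/9!
= 362880 - 362880 + 181440 - 60480 + 15120 - 3024 + 504 - 72 + 9 - 1
= 133496

133496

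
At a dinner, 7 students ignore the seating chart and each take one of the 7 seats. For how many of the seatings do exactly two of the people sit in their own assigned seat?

924

Choose which 2 of the 7 are fixed: C(7,2) = 21.
The other 5 form a derangement: !5 = 44.
Total: 21 × 44 = 924.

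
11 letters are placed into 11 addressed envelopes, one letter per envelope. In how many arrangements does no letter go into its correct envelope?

14684570

By inclusion-exclusion, !11 = Σ (-1)^k · 11!/k! for k=0..11
= 11! - 11!/1! + 11!/2! - 11!/3! + 11!/4! - 11!/5! + 11!/6! - 11!/7! + 11!/8! - 11!/9! + 11!/10! - 11!/11!
= 39916800 - 39916800 + 19958400 - 6652800 + 1663200 - 332640 + 55440 - 7920 + 990 - 110 + 11 - 1
= 14684570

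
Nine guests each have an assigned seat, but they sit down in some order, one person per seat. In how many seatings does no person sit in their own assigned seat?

133496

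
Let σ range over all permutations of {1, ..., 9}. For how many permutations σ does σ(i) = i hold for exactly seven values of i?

36

Choose which 7 of the 9 are fixed: C(9,7) = 36.
The other 2 form a derangement: !2 = 1.
Total: 36 × 1 = 36.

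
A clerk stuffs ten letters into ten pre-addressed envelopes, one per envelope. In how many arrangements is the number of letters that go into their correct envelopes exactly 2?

Choose which 2 of the 10 are fixed: C(10,2) = 45.
The other 8 form a derangement: !8 = 14833.
Total: 45 × 14833 = 667485.

667485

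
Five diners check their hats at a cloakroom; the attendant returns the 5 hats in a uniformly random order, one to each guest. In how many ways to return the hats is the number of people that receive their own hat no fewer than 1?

76

Sum C(5,i)·!(5-i) for i = 1..5:
  i=1: C(5,1)·!4 = 5·9 = 45
  i=2: C(5,2)·!3 = 10·2 = 20
  i=3: C(5,3)·!2 = 10·1 = 10
  i=4: C(5,4)·!1 = 5·0 = 0
  i=5: C(5,5)·!0 = 1·1 = 1
Total = 76.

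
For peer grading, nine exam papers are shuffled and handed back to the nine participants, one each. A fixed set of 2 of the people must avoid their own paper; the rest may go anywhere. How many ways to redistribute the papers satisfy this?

287280

Let A_j be the event that the j-th constrained one is fixed. By inclusion-exclusion over the 2 events:
Σ_{j=0}^{2} (-1)^j C(2,j)(9-j)!
= C(2,0)·9! - C(2,1)·8! + C(2,2)·7!
= 362880 - 80640 + 5040
= 287280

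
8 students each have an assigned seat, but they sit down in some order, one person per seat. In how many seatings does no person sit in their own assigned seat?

14833

By inclusion-exclusion, !8 = Σ (-1)^k · 8!/k! for k=0..8
= 8! - 8!/1! + 8!/2! - 8!/3! + 8!/4! - 8!/5! + 8!/6! - 8!/7! + 8!/8!
= 40320 - 40320 + 20160 - 6720 + 1680 - 336 + 56 - 8 + 1
= 14833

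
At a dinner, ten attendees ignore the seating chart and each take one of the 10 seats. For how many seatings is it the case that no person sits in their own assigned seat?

The number of derangements of 10 is !10 = Σ_{k=0}^{10} (-1)^k·10!/k!
= 10! - 10!/1! + 10!/2! - 10!/3! + 10!/4! - 10!/5! + 10!/6! - 10!/7! + 10!/8! - 10!/9! + 10!/10!
= 3628800 - 3628800 + 1814400 - 604800 + 151200 - 30240 + 5040 - 720 + 90 - 10 + 1
= 1334961

1334961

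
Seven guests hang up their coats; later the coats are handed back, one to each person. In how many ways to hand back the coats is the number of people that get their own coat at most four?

5018

# with exactly i fixed is C(7,i)·!(7-i); sum over i=0..4:
  i=0: C(7,0)·!7 = 1·1854 = 1854
  i=1: C(7,1)·!6 = 7·265 = 1855
  i=2: C(7,2)·!5 = 21·44 = 924
  i=3: C(7,3)·!4 = 35·9 = 315
  i=4: C(7,4)·!3 = 35·2 = 70
Total = 5018.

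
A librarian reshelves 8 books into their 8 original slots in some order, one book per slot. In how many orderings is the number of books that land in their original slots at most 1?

# with exactly i fixed is C(8,i)·!(8-i); sum over i=0..1:
  i=0: C(8,0)·!8 = 1·14833 = 14833
  i=1: C(8,1)·!7 = 8·1854 = 14832
Total = 29665.

29665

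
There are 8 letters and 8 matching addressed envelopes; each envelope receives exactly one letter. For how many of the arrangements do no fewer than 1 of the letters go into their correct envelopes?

25487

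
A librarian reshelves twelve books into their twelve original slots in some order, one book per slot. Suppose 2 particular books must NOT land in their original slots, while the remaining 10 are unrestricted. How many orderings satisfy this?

Inclusion-exclusion on the 2 forbidden self-matches:
Σ_{j=0}^{2} (-1)^j C(2,j)(12-j)!
= C(2,0)·12! - C(2,1)·11! + C(2,2)·10!
= 479001600 - 79833600 + 3628800
= 402796800

402796800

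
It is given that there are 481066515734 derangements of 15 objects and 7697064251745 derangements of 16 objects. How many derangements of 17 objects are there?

130850092279664

!17 = (17-1)·(!16 + !15) = 16·(7697064251745 + 481066515734) = 16·8178130767479 = 130850092279664.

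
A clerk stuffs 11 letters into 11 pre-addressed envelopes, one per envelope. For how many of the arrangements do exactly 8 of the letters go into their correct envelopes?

Choose which 8 of the 11 are fixed: C(11,8) = 165.
The other 3 form a derangement: !3 = 2.
Total: 165 × 2 = 330.

330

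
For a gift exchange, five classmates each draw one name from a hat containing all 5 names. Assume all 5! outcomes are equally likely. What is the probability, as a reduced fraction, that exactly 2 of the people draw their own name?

Favorable outcomes: C(5,2)·!3 = 10·2 = 20.
Total outcomes: 5! = 120.
Probability = 20/120 = 1/6.

1/6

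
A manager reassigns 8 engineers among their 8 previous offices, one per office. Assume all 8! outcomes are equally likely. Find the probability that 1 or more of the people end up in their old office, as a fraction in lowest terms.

Favorable outcomes: Σ_{i≥1} C(8,i)·!(8-i) = 8·1854 + 28·265 + 56·44 + 70·9 + 56·2 + 28·1 + 8·0 + 1·1 = 25487.
Total outcomes: 8! = 40320.
Probability = 25487/40320 = 3641/5760.

3641/5760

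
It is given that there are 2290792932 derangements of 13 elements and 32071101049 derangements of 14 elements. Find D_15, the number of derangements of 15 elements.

481066515734

D_15 = (15-1)·(D_14 + D_13) = 14·(32071101049 + 2290792932) = 14·34361893981 = 481066515734.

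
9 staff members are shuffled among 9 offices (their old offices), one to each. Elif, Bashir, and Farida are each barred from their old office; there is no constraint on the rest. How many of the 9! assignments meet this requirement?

256320

Inclusion-exclusion on the 3 forbidden self-matches:
Σ_{j=0}^{3} (-1)^j C(3,j)(9-j)!
= C(3,0)·9! - C(3,1)·8! + C(3,2)·7! - C(3,3)·6!
= 362880 - 120960 + 15120 - 720
= 256320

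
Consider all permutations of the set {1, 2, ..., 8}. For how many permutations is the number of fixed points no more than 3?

39549

# with exactly i fixed is C(8,i)·!(8-i); sum over i=0..3:
  i=0: C(8,0)·!8 = 1·14833 = 14833
  i=1: C(8,1)·!7 = 8·1854 = 14832
  i=2: C(8,2)·!6 = 28·265 = 7420
  i=3: C(8,3)·!5 = 56·44 = 2464
Total = 39549.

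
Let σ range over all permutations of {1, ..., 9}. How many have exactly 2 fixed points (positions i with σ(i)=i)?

Choose which 2 of the 9 are fixed: C(9,2) = 36.
The other 7 form a derangement: !7 = 1854.
Total: 36 × 1854 = 66744.

66744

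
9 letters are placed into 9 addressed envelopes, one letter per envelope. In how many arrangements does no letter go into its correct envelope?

!9 is the nearest integer to 9!/e.
9! = 362880, and 362880/e ≈ 133496.09, so !9 = 133496.

133496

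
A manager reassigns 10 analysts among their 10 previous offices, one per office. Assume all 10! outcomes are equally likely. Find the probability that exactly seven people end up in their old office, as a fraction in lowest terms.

Favorable outcomes: C(10,7)·!3 = 120·2 = 240.
Total outcomes: 10! = 3628800.
Probability = 240/3628800 = 1/15120.

1/15120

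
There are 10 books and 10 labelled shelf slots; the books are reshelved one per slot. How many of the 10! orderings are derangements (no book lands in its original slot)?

1334961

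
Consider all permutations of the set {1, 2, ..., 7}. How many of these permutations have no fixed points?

Use !n = (n-1)(!(n-1) + !(n-2)).
!7 = 6·(265 + 44) = 6·309 = 1854

1854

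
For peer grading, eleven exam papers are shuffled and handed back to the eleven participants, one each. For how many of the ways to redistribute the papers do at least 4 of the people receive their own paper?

757934

Sum C(11,i)·!(11-i) for i = 4..11:
  i=4: C(11,4)·!7 = 330·1854 = 611820
  i=5: C(11,5)·!6 = 462·265 = 122430
  i=6: C(11,6)·!5 = 462·44 = 20328
  i=7: C(11,7)·!4 = 330·9 = 2970
  i=8: C(11,8)·!3 = 165·2 = 330
  i=9: C(11,9)·!2 = 55·1 = 55
  i=10: C(11,10)·!1 = 11·0 = 0
  i=11: C(11,11)·!0 = 1·1 = 1
Total = 757934.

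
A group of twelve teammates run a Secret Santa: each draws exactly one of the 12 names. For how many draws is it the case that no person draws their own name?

176214841

The subfactorial !12 = [12!/e] (nearest integer).
12! = 479001600, and 479001600/e ≈ 176214840.93, so !12 = 176214841.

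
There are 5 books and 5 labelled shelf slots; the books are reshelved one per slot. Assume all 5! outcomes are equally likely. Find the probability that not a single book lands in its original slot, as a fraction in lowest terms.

11/30

Favorable outcomes: !5 = 44.
Total outcomes: 5! = 120.
Probability = 44/120 = 11/30.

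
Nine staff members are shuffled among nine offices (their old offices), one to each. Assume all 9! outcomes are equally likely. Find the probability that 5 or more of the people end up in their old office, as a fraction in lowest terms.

1339/362880

Favorable outcomes: Σ_{i≥5} C(9,i)·!(9-i) = 126·9 + 84·2 + 36·1 + 9·0 + 1·1 = 1339.
Total outcomes: 9! = 362880.
Probability = 1339/362880 = 1339/362880.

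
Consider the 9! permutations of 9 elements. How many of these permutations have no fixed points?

133496

Recurrence: !9 = 9·!8 + (-1)^9.
!9 = 9·14833 - 1 = 133496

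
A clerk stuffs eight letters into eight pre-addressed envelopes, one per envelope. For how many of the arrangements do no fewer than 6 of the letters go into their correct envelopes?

29

Sum C(8,i)·!(8-i) for i = 6..8:
  i=6: C(8,6)·!2 = 28·1 = 28
  i=7: C(8,7)·!1 = 8·0 = 0
  i=8: C(8,8)·!0 = 1·1 = 1
Total = 29.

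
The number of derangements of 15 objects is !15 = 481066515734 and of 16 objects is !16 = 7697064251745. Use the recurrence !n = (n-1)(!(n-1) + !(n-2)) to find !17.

!17 = (17-1)·(!16 + !15) = 16·(7697064251745 + 481066515734) = 16·8178130767479 = 130850092279664.

130850092279664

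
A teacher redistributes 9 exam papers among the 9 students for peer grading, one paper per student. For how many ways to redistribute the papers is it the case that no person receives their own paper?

133496

The number of derangements of 9 is !9 = Σ_{k=0}^{9} (-1)^k·9!/k!
= 9! - 9!/1! + 9!/2! - 9!/3! + 9!/4! - 9!/5! + 9!/6! - 9!/7! + 9!/8! - 9!/9!
= 362880 - 362880 + 181440 - 60480 + 15120 - 3024 + 504 - 72 + 9 - 1
= 133496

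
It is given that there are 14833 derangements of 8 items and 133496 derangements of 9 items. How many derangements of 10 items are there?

1334961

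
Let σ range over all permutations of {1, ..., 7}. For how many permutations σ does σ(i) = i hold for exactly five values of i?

21

Choose which 5 of the 7 are fixed: C(7,5) = 21.
The other 2 form a derangement: !2 = 1.
Total: 21 × 1 = 21.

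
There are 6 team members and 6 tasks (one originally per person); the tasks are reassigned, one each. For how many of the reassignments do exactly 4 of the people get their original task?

15

Pick the 4 fixed positions: C(6,4) = 15 ways.
The other 2 form a derangement: !2 = 1.
Total: 15 × 1 = 15.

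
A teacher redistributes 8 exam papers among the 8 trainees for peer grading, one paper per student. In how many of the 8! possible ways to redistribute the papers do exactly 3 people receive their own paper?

2464

Choose which 3 of the 8 are fixed: C(8,3) = 56.
The remaining 5 must be deranged: !5 = 44.
Total: 56 × 44 = 2464.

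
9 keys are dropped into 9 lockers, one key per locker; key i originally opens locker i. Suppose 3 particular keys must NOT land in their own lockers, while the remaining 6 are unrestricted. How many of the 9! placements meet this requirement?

256320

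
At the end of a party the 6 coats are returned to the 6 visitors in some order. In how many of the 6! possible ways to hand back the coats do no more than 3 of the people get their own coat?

704

# with exactly i fixed is C(6,i)·!(6-i); sum over i=0..3:
  i=0: C(6,0)·!6 = 1·265 = 265
  i=1: C(6,1)·!5 = 6·44 = 264
  i=2: C(6,2)·!4 = 15·9 = 135
  i=3: C(6,3)·!3 = 20·2 = 40
Total = 704.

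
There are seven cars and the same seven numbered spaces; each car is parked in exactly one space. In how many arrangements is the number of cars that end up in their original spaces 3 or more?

407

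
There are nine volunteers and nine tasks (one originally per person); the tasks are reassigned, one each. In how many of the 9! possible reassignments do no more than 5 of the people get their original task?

# with exactly i fixed is C(9,i)·!(9-i); sum over i=0..5:
  i=0: C(9,0)·!9 = 1·133496 = 133496
  i=1: C(9,1)·!8 = 9·14833 = 133497
  i=2: C(9,2)·!7 = 36·1854 = 66744
  i=3: C(9,3)·!6 = 84·265 = 22260
  i=4: C(9,4)·!5 = 126·44 = 5544
  i=5: C(9,5)·!4 = 126·9 = 1134
Total = 362675.

362675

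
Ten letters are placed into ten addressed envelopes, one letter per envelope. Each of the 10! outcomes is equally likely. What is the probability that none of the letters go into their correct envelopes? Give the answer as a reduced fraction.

16481/44800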